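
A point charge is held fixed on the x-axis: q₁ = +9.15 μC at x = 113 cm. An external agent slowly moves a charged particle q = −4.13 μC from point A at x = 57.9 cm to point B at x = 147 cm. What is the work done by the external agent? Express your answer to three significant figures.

For quasistatic motion the external work equals the change in potential energy: W_ext = qΔV = q(V_B − V_A).
At A: distance to the source charge is 0.551 m; V_A = kq₁/r = 1.49×10⁵ V.
At B: distance to the source charge is 0.340 m; V_B = kq₁/r = 2.42×10⁵ V.
ΔV = V_B − V_A = 9.26×10⁴ V.
W_ext = qΔV = (-4.13×10⁻⁶ C)(9.26×10⁴ V) = -0.383 J.

-0.383 J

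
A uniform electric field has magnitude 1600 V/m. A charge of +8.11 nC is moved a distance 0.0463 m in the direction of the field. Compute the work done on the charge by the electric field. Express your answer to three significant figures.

6.01×10⁻⁷ J

The potential change for a displacement 0.0463 m in the direction of the field is ΔV = −Ed = -74.1 V.
W_field = −qΔV = 6.01×10⁻⁷ J.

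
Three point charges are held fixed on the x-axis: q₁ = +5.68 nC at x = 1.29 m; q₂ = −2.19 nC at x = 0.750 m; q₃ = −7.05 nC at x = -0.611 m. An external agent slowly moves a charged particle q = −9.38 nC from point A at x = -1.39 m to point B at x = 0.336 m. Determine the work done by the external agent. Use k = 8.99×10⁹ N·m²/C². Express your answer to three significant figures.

For quasistatic motion the external work equals the change in potential energy: W_ext = qΔV = q(V_B − V_A).
At A: distances to the source charges are 2.68 m, 2.14 m, 0.779 m; V_A = Σ kqᵢ/rᵢ = -71.5 V.
At B: distances to the source charges are 0.954 m, 0.414 m, 0.947 m; V_B = Σ kqᵢ/rᵢ = -61.0 V.
ΔV = V_B − V_A = 10.5 V.
W_ext = qΔV = (-9.38×10⁻⁹ C)(10.5 V) = -9.90×10⁻⁸ J.

-9.90×10⁻⁸ J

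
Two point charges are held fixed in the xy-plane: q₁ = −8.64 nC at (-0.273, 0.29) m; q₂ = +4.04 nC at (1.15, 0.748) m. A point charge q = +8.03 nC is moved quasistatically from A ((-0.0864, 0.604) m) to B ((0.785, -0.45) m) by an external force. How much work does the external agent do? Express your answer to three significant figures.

1.22×10⁻⁶ J

For quasistatic motion the external work equals the change in potential energy: W_ext = qΔV = q(V_B − V_A).
At A: distances to the source charges are 0.365 m, 1.24 m; V_A = Σ kqᵢ/rᵢ = -183 V.
At B: distances to the source charges are 1.29 m, 1.25 m; V_B = Σ kqᵢ/rᵢ = -31.2 V.
ΔV = V_B − V_A = 152 V.
W_ext = qΔV = (8.03×10⁻⁹ C)(152 V) = 1.22×10⁻⁶ J.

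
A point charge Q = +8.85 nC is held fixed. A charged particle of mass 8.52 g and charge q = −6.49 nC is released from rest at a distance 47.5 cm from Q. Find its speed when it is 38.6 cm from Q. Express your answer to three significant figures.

7.67×10⁻³ m/s

Only the electrostatic force acts, so mechanical energy is conserved: ½mv² = U₁ − U₂ = kQq(1/r₁ − 1/r₂).
U₁ − U₂ = (8.99×10⁹ N·m²/C²)(8.85×10⁻⁹ C)(-6.49×10⁻⁹ C)(1/0.475 − 1/0.386) = 2.51×10⁻⁷ J.
v = √(2·2.51×10⁻⁷/8.52×10⁻³) = 7.67×10⁻³ m/s.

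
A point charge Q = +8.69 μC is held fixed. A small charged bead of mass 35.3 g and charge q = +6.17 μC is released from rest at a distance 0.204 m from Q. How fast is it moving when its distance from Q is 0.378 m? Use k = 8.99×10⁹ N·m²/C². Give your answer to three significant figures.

Only the electrostatic force acts, so mechanical energy is conserved: ½mv² = U₁ − U₂ = kQq(1/r₁ − 1/r₂).
U₁ − U₂ = (8.99×10⁹ N·m²/C²)(8.69×10⁻⁶ C)(6.17×10⁻⁶ C)(1/0.204 − 1/0.378) = 1.09 J.
v = √(2·1.09/0.0353) = 7.85 m/s.

7.85 m/s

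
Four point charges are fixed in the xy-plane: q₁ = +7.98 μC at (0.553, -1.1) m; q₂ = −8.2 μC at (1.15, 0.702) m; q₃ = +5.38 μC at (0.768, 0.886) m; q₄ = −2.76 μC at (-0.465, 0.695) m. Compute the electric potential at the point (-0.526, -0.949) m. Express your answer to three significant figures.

Electric potential is a scalar, so the contributions from each charge add algebraically: V = Σ kqᵢ/rᵢ.
Distances from the field point to each charge: r₁ = 1.09 m, r₂ = 2.35 m, r₃ = 2.25 m, r₄ = 1.65 m.
V = k[(7.98×10⁻⁶)/(1.09) + (-8.20×10⁻⁶)/(2.35) + (5.38×10⁻⁶)/(2.25) + (-2.76×10⁻⁶)/(1.65)] = 4.10×10⁴ V.

4.10×10⁴ V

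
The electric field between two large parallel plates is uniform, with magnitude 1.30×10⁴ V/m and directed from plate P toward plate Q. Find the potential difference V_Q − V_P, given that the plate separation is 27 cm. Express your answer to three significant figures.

In a uniform field, potential decreases in the direction of E: ΔV = −E·d for a displacement d parallel to E.
Going from P to Q is a displacement of 27 cm along the field, so V_Q − V_P = −Ed = -3510 V.

-3510 V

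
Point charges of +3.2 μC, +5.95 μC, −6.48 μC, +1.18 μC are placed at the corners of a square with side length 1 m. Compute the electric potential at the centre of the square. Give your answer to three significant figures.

4.89×10⁴ V

The total potential is the scalar sum of each charge's contribution, V = Σ kqᵢ/rᵢ.
The distance from each corner to the centre is a√2/2 = 0.707 m.
V = k[(3.20×10⁻⁶)/(0.707) + (5.95×10⁻⁶)/(0.707) + (-6.48×10⁻⁶)/(0.707) + (1.18×10⁻⁶)/(0.707)] = 4.89×10⁴ V.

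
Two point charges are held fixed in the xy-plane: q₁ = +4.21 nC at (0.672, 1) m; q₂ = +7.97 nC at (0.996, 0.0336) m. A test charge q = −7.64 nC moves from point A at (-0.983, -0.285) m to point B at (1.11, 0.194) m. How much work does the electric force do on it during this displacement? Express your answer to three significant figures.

The work done by the electric force is W_field = −ΔU = −q(V_B − V_A) = q(V_A − V_B).
At A: distances to the source charges are 2.10 m, 2.00 m; V_A = Σ kqᵢ/rᵢ = 53.8 V.
At B: distances to the source charges are 0.917 m, 0.197 m; V_B = Σ kqᵢ/rᵢ = 405 V.
ΔV = V_B − V_A = 352 V.
W_field = −qΔV = −(-7.64×10⁻⁹ C)(352 V) = 2.69×10⁻⁶ J.

2.69×10⁻⁶ J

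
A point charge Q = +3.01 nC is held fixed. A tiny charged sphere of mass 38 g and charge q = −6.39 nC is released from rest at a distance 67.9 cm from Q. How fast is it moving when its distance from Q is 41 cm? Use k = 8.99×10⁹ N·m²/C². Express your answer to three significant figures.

2.97×10⁻³ m/s

Only the electrostatic force acts, so mechanical energy is conserved: ½mv² = U₁ − U₂ = kQq(1/r₁ − 1/r₂).
U₁ − U₂ = (8.99×10⁹ N·m²/C²)(3.01×10⁻⁹ C)(-6.39×10⁻⁹ C)(1/0.679 − 1/0.410) = 1.67×10⁻⁷ J.
v = √(2·1.67×10⁻⁷/0.0380) = 2.97×10⁻³ m/s.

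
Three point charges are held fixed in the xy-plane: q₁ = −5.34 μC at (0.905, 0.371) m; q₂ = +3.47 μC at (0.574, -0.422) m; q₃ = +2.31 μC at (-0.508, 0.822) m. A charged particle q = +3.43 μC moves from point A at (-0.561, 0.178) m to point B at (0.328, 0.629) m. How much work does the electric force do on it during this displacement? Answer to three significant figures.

0.161 J

The work done by the electric force is W_field = −ΔU = −q(V_B − V_A) = q(V_A − V_B).
At A: distances to the source charges are 1.48 m, 1.28 m, 0.646 m; V_A = Σ kqᵢ/rᵢ = 2.40×10⁴ V.
At B: distances to the source charges are 0.632 m, 1.08 m, 0.858 m; V_B = Σ kqᵢ/rᵢ = -2.28×10⁴ V.
ΔV = V_B − V_A = -4.68×10⁴ V.
W_field = −qΔV = −(3.43×10⁻⁶ C)(-4.68×10⁴ V) = 0.161 J.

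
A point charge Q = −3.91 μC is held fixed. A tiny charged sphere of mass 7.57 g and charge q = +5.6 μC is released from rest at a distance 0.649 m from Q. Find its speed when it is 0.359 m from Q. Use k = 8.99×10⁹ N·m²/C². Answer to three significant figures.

Only the electrostatic force acts, so mechanical energy is conserved: ½mv² = U₁ − U₂ = kQq(1/r₁ − 1/r₂).
U₁ − U₂ = (8.99×10⁹ N·m²/C²)(-3.91×10⁻⁶ C)(5.60×10⁻⁶ C)(1/0.649 − 1/0.359) = 0.245 J.
v = √(2·0.245/7.57×10⁻³) = 8.05 m/s.

8.05 m/s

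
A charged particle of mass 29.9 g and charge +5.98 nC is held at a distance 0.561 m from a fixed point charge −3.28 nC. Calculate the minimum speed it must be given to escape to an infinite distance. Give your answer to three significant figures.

To just escape, total mechanical energy must reach zero at infinity: ½mv²_min + U = 0, so ½mv²_min = −U = |kQq|/r.
|U| = |kQq|/r = (8.99×10⁹ N·m²/C²)(3.28×10⁻⁹)(5.98×10⁻⁹)/(0.561) = 3.14×10⁻⁷ J.
v_min = √(2|U|/m) = √(2·3.14×10⁻⁷/0.0299) = 4.59×10⁻³ m/s.

4.59×10⁻³ m/s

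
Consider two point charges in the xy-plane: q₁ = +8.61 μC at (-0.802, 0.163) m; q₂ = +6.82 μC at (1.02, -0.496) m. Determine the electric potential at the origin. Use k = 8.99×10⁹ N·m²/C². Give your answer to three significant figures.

1.49×10⁵ V

The total potential is the scalar sum of each charge's contribution, V = Σ kqᵢ/rᵢ.
Distances from the field point to each charge: r₁ = 0.818 m, r₂ = 1.13 m.
V = k[(8.61×10⁻⁶)/(0.818) + (6.82×10⁻⁶)/(1.13)] = 1.49×10⁵ V.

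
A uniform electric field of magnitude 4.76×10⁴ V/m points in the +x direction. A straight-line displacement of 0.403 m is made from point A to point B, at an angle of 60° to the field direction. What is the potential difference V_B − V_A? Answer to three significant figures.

Only the component of displacement along E changes the potential: ΔV = −E·d·cosθ.
ΔV = −(4.76×10⁴ V/m)(0.403 m)cos60° = -9590 V.

-9590 V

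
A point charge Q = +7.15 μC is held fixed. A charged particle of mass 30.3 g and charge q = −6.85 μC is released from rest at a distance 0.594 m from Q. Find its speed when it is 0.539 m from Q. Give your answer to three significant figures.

Only the electrostatic force acts, so mechanical energy is conserved: ½mv² = U₁ − U₂ = kQq(1/r₁ − 1/r₂).
U₁ − U₂ = (8.99×10⁹ N·m²/C²)(7.15×10⁻⁶ C)(-6.85×10⁻⁶ C)(1/0.594 − 1/0.539) = 0.0756 J.
v = √(2·0.0756/0.0303) = 2.23 m/s.

2.23 m/s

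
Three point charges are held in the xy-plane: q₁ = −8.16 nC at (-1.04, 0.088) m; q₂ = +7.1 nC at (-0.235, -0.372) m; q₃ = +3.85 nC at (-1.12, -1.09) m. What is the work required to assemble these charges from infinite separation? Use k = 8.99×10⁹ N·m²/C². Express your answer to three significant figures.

The work to assemble the configuration equals its total potential energy, U = Σ kqᵢqⱼ/rᵢⱼ over all pairs.
Pair separations: r₁₂ = 0.927 m, r₁₃ = 1.18 m, r₂₃ = 1.14 m.
U = (-5.62×10⁻⁷) + (-2.39×10⁻⁷) + (2.16×10⁻⁷) = -5.85×10⁻⁷ J.

-5.85×10⁻⁷ J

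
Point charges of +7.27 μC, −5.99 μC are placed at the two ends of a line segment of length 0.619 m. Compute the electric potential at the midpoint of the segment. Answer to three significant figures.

3.72×10⁴ V

Electric potential is a scalar, so the contributions from each charge add algebraically: V = Σ kqᵢ/rᵢ.
Each charge is 0.309 m from the midpoint.
V = k[(7.27×10⁻⁶)/(0.309) + (-5.99×10⁻⁶)/(0.309)] = 3.72×10⁴ V.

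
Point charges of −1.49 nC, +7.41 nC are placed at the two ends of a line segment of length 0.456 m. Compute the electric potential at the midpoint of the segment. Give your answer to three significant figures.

Electric potential is a scalar, so the contributions from each charge add algebraically: V = Σ kqᵢ/rᵢ.
Each charge is 0.228 m from the midpoint.
V = k[(-1.49×10⁻⁹)/(0.228) + (7.41×10⁻⁹)/(0.228)] = 233 V.

233 V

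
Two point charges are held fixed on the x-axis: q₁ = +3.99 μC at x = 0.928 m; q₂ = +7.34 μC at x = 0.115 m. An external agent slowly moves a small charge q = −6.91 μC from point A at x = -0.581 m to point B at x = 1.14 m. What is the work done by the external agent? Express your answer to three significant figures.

-0.795 J

For quasistatic motion the external work equals the change in potential energy: W_ext = qΔV = q(V_B − V_A).
At A: distances to the source charges are 1.51 m, 0.696 m; V_A = Σ kqᵢ/rᵢ = 1.19×10⁵ V.
At B: distances to the source charges are 0.212 m, 1.02 m; V_B = Σ kqᵢ/rᵢ = 2.34×10⁵ V.
ΔV = V_B − V_A = 1.15×10⁵ V.
W_ext = qΔV = (-6.91×10⁻⁶ C)(1.15×10⁵ V) = -0.795 J.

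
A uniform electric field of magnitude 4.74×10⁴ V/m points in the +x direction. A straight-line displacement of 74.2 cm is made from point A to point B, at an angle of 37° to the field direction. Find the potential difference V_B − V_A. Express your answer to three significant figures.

Only the component of displacement along E changes the potential: ΔV = −E·d·cosθ.
ΔV = −(4.74×10⁴ V/m)(0.742 m)cos37° = -2.81×10⁴ V.

-2.81×10⁴ V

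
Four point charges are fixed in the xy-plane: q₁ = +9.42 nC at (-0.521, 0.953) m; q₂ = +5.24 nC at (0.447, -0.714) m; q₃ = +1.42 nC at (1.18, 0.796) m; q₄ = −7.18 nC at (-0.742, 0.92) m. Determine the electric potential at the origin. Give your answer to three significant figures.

The total potential is the scalar sum of each charge's contribution, V = Σ kqᵢ/rᵢ.
Distances from the field point to each charge: r₁ = 1.09 m, r₂ = 0.842 m, r₃ = 1.42 m, r₄ = 1.18 m.
V = k[(9.42×10⁻⁹)/(1.09) + (5.24×10⁻⁹)/(0.842) + (1.42×10⁻⁹)/(1.42) + (-7.18×10⁻⁹)/(1.18)] = 88.2 V.

88.2 V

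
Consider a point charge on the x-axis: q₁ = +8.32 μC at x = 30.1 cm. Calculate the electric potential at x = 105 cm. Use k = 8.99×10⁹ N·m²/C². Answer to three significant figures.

9.99×10⁴ V

The total potential is the scalar sum of each charge's contribution, V = Σ kqᵢ/rᵢ.
V = k[(8.32×10⁻⁶)/(0.749)] = 9.99×10⁴ V.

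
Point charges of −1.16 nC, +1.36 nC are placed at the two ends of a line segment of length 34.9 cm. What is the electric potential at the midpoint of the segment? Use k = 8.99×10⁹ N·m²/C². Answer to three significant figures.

10.3 V

Electric potential is a scalar, so the contributions from each charge add algebraically: V = Σ kqᵢ/rᵢ.
Each charge is 0.174 m from the midpoint.
V = k[(-1.16×10⁻⁹)/(0.174) + (1.36×10⁻⁹)/(0.174)] = 10.3 V.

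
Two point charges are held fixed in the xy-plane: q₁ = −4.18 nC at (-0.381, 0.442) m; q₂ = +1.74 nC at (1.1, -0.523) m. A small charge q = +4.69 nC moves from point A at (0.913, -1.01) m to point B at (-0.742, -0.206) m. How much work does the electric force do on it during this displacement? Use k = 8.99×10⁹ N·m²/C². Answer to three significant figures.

2.48×10⁻⁷ J

The work done by the electric force is W_field = −ΔU = −q(V_B − V_A) = q(V_A − V_B).
At A: distances to the source charges are 1.94 m, 0.522 m; V_A = Σ kqᵢ/rᵢ = 10.7 V.
At B: distances to the source charges are 0.742 m, 1.87 m; V_B = Σ kqᵢ/rᵢ = -42.3 V.
ΔV = V_B − V_A = -53.0 V.
W_field = −qΔV = −(4.69×10⁻⁹ C)(-53.0 V) = 2.48×10⁻⁷ J.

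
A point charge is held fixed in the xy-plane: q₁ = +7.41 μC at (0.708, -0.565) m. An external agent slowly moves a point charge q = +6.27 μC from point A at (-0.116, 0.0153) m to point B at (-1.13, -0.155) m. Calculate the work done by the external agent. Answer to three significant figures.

For quasistatic motion the external work equals the change in potential energy: W_ext = qΔV = q(V_B − V_A).
At A: distance to the source charge is 1.01 m; V_A = kq₁/r = 6.61×10⁴ V.
At B: distance to the source charge is 1.88 m; V_B = kq₁/r = 3.54×10⁴ V.
ΔV = V_B − V_A = -3.07×10⁴ V.
W_ext = qΔV = (6.27×10⁻⁶ C)(-3.07×10⁴ V) = -0.193 J.

-0.193 J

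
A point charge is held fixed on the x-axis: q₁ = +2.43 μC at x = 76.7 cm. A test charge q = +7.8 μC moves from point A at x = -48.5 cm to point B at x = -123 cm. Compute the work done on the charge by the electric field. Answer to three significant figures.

0.0508 J

The work done by the electric force is W_field = −ΔU = −q(V_B − V_A) = q(V_A − V_B).
At A: distance to the source charge is 1.25 m; V_A = kq₁/r = 1.74×10⁴ V.
At B: distance to the source charge is 2.00 m; V_B = kq₁/r = 1.09×10⁴ V.
ΔV = V_B − V_A = -6510 V.
W_field = −qΔV = −(7.80×10⁻⁶ C)(-6510 V) = 0.0508 J.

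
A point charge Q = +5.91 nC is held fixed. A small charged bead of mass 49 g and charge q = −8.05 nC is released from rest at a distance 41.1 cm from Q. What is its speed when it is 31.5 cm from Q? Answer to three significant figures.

Only the electrostatic force acts, so mechanical energy is conserved: ½mv² = U₁ − U₂ = kQq(1/r₁ − 1/r₂).
U₁ − U₂ = (8.99×10⁹ N·m²/C²)(5.91×10⁻⁹ C)(-8.05×10⁻⁹ C)(1/0.411 − 1/0.315) = 3.17×10⁻⁷ J.
v = √(2·3.17×10⁻⁷/0.0490) = 3.60×10⁻³ m/s.

3.60×10⁻³ m/s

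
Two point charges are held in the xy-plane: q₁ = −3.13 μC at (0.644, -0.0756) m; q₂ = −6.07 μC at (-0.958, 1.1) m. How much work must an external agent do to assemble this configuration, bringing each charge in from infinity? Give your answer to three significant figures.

The work to assemble the configuration equals its total potential energy, U = Σ kqᵢqⱼ/rᵢⱼ over all pairs.
Pair separations: r₁₂ = 1.99 m.
U = (0.0860) = 0.0860 J.

0.0860 J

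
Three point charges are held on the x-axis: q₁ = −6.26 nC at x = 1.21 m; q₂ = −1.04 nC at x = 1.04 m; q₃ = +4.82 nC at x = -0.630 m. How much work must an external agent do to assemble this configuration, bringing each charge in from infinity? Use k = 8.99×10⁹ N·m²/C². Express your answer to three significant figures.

1.70×10⁻⁷ J

The work to assemble the configuration equals its total potential energy, U = Σ kqᵢqⱼ/rᵢⱼ over all pairs.
Pair separations: r₁₂ = 0.170 m, r₁₃ = 1.84 m, r₂₃ = 1.67 m.
U = (3.44×10⁻⁷) + (-1.47×10⁻⁷) + (-2.70×10⁻⁸) = 1.70×10⁻⁷ J.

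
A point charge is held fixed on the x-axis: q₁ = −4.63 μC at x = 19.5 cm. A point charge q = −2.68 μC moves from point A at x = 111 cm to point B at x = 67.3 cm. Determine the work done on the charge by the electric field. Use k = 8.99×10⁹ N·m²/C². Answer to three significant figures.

The work done by the electric force is W_field = −ΔU = −q(V_B − V_A) = q(V_A − V_B).
At A: distance to the source charge is 0.915 m; V_A = kq₁/r = -4.55×10⁴ V.
At B: distance to the source charge is 0.478 m; V_B = kq₁/r = -8.71×10⁴ V.
ΔV = V_B − V_A = -4.16×10⁴ V.
W_field = −qΔV = −(-2.68×10⁻⁶ C)(-4.16×10⁴ V) = -0.111 J.

-0.111 J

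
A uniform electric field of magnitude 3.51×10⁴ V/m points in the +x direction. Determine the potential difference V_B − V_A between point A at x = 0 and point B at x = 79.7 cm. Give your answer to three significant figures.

-2.80×10⁴ V

In a uniform field, potential decreases in the direction of E: V_B − V_A = −E·Δx.
V_B − V_A = −(3.51×10⁴ V/m)(0.797 m) = -2.80×10⁴ V.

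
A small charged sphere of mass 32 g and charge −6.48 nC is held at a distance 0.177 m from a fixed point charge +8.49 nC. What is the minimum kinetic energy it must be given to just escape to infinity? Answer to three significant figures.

To just escape, total mechanical energy must reach zero at infinity: ½mv²_min + U = 0, so ½mv²_min = −U = |kQq|/r.
|U| = |kQq|/r = (8.99×10⁹ N·m²/C²)(8.49×10⁻⁹)(6.48×10⁻⁹)/(0.177) = 2.79×10⁻⁶ J.

2.79×10⁻⁶ J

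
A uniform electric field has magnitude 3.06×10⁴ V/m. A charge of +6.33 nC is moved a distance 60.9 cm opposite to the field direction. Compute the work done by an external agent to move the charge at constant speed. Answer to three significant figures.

1.18×10⁻⁴ J

The potential change for a displacement 60.9 cm opposite to the field direction is ΔV = +Ed = 1.86×10⁴ V.
W_ext = qΔV = 1.18×10⁻⁴ J.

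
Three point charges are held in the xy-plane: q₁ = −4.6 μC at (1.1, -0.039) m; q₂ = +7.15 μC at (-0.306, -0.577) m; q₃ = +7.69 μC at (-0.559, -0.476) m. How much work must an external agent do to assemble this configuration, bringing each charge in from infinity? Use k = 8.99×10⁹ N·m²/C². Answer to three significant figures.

The assembly work is the sum of pairwise potential energies, U = Σ_{i<j} kqᵢqⱼ/rᵢⱼ.
Pair separations: r₁₂ = 1.51 m, r₁₃ = 1.72 m, r₂₃ = 0.272 m.
U = (-0.196) + (-0.185) + (1.81) = 1.43 J.

1.43 J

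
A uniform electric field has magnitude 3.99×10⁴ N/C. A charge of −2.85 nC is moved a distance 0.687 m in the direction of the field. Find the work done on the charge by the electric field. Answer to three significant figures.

The potential change for a displacement 0.687 m in the direction of the field is ΔV = −Ed = -2.74×10⁴ V.
W_field = −qΔV = -7.81×10⁻⁵ J.

-7.81×10⁻⁵ J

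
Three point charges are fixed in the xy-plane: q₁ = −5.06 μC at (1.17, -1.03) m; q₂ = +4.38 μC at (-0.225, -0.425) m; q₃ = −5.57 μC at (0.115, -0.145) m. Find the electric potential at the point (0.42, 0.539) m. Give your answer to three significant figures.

-5.91×10⁴ V

Electric potential is a scalar, so the contributions from each charge add algebraically: V = Σ kqᵢ/rᵢ.
Distances from the field point to each charge: r₁ = 1.74 m, r₂ = 1.16 m, r₃ = 0.749 m.
V = k[(-5.06×10⁻⁶)/(1.74) + (4.38×10⁻⁶)/(1.16) + (-5.57×10⁻⁶)/(0.749)] = -5.91×10⁴ V.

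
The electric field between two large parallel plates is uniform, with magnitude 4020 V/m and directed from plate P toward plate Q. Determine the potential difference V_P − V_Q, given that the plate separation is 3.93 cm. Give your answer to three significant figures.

158 V

In a uniform field, potential decreases in the direction of E: ΔV = −E·d for a displacement d parallel to E.
Going from Q to P is a displacement of 3.93 cm opposite to the field, so V_P − V_Q = +Ed = 158 V.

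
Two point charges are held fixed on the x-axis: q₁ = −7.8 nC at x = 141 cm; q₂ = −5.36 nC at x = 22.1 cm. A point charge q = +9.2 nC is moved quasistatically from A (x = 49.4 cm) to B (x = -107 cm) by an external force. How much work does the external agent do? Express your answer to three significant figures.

For quasistatic motion the external work equals the change in potential energy: W_ext = qΔV = q(V_B − V_A).
At A: distances to the source charges are 0.916 m, 0.273 m; V_A = Σ kqᵢ/rᵢ = -253 V.
At B: distances to the source charges are 2.48 m, 1.29 m; V_B = Σ kqᵢ/rᵢ = -65.6 V.
ΔV = V_B − V_A = 187 V.
W_ext = qΔV = (9.20×10⁻⁹ C)(187 V) = 1.72×10⁻⁶ J.

1.72×10⁻⁶ J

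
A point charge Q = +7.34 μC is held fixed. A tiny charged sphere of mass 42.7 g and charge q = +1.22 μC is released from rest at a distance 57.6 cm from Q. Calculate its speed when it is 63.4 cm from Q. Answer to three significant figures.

0.774 m/s

Only the electrostatic force acts, so mechanical energy is conserved: ½mv² = U₁ − U₂ = kQq(1/r₁ − 1/r₂).
U₁ − U₂ = (8.99×10⁹ N·m²/C²)(7.34×10⁻⁶ C)(1.22×10⁻⁶ C)(1/0.576 − 1/0.634) = 0.0128 J.
v = √(2·0.0128/0.0427) = 0.774 m/s.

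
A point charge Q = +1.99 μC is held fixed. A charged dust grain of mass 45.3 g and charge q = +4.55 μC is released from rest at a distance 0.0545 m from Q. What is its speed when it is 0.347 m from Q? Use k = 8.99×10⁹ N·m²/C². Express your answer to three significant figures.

Only the electrostatic force acts, so mechanical energy is conserved: ½mv² = U₁ − U₂ = kQq(1/r₁ − 1/r₂).
U₁ − U₂ = (8.99×10⁹ N·m²/C²)(1.99×10⁻⁶ C)(4.55×10⁻⁶ C)(1/0.0545 − 1/0.347) = 1.26 J.
v = √(2·1.26/0.0453) = 7.46 m/s.

7.46 m/s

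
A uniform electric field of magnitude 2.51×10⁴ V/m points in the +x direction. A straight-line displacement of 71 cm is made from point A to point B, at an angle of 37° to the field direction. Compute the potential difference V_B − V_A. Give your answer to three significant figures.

Only the component of displacement along E changes the potential: ΔV = −E·d·cosθ.
ΔV = −(2.51×10⁴ V/m)(0.710 m)cos37° = -1.42×10⁴ V.

-1.42×10⁴ V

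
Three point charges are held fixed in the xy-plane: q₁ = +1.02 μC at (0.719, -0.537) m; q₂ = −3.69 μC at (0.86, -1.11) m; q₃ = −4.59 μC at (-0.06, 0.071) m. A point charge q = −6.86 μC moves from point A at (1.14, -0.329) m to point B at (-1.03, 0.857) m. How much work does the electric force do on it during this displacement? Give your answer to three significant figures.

0.0821 J

The work done by the electric force is W_field = −ΔU = −q(V_B − V_A) = q(V_A − V_B).
At A: distances to the source charges are 0.470 m, 0.830 m, 1.26 m; V_A = Σ kqᵢ/rᵢ = -5.31×10⁴ V.
At B: distances to the source charges are 2.24 m, 2.73 m, 1.25 m; V_B = Σ kqᵢ/rᵢ = -4.11×10⁴ V.
ΔV = V_B − V_A = 1.20×10⁴ V.
W_field = −qΔV = −(-6.86×10⁻⁶ C)(1.20×10⁴ V) = 0.0821 J.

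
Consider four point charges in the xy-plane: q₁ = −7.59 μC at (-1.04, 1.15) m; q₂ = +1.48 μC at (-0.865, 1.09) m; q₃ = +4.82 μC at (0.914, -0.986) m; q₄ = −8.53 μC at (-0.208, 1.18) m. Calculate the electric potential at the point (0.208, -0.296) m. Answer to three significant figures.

Electric potential is a scalar, so the contributions from each charge add algebraically: V = Σ kqᵢ/rᵢ.
Distances from the field point to each charge: r₁ = 1.91 m, r₂ = 1.75 m, r₃ = 0.987 m, r₄ = 1.53 m.
V = k[(-7.59×10⁻⁶)/(1.91) + (1.48×10⁻⁶)/(1.75) + (4.82×10⁻⁶)/(0.987) + (-8.53×10⁻⁶)/(1.53)] = -3.42×10⁴ V.

-3.42×10⁴ V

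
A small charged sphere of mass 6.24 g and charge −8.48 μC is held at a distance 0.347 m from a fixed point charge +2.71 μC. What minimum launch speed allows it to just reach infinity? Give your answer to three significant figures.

13.8 m/s

To just escape, total mechanical energy must reach zero at infinity: ½mv²_min + U = 0, so ½mv²_min = −U = |kQq|/r.
|U| = |kQq|/r = (8.99×10⁹ N·m²/C²)(2.71×10⁻⁶)(8.48×10⁻⁶)/(0.347) = 0.595 J.
v_min = √(2|U|/m) = √(2·0.595/6.24×10⁻³) = 13.8 m/s.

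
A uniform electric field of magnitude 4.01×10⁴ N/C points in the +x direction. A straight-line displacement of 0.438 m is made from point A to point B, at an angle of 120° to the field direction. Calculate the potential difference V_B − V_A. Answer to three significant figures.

Only the component of displacement along E changes the potential: ΔV = −E·d·cosθ.
ΔV = −(4.01×10⁴ V/m)(0.438 m)cos120° = 8780 V.

8780 V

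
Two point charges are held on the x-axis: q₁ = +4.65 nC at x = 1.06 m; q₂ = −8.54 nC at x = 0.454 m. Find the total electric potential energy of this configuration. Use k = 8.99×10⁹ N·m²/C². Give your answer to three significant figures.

The assembly work is the sum of pairwise potential energies, U = Σ_{i<j} kqᵢqⱼ/rᵢⱼ.
Pair separations: r₁₂ = 0.606 m.
U = (-5.89×10⁻⁷) = -5.89×10⁻⁷ J.

-5.89×10⁻⁷ J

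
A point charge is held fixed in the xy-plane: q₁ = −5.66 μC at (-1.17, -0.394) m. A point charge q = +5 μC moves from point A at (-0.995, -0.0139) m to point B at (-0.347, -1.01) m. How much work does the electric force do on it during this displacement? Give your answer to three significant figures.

The work done by the electric force is W_field = −ΔU = −q(V_B − V_A) = q(V_A − V_B).
At A: distance to the source charge is 0.418 m; V_A = kq₁/r = -1.22×10⁵ V.
At B: distance to the source charge is 1.03 m; V_B = kq₁/r = -4.95×10⁴ V.
ΔV = V_B − V_A = 7.21×10⁴ V.
W_field = −qΔV = −(5.00×10⁻⁶ C)(7.21×10⁴ V) = -0.361 J.

-0.361 J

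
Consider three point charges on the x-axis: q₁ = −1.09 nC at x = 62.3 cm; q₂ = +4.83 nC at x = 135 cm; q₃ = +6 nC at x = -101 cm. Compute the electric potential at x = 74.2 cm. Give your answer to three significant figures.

19.9 V

Electric potential is a scalar, so the contributions from each charge add algebraically: V = Σ kqᵢ/rᵢ.
Distances from the field point to each charge: r₁ = 0.119 m, r₂ = 0.608 m, r₃ = 1.75 m.
V = k[(-1.09×10⁻⁹)/(0.119) + (4.83×10⁻⁹)/(0.608) + (6.00×10⁻⁹)/(1.75)] = 19.9 V.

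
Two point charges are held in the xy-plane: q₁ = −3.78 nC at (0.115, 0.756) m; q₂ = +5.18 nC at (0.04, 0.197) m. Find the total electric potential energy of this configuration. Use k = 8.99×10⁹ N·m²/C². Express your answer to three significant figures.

The work to assemble the configuration equals its total potential energy, U = Σ kqᵢqⱼ/rᵢⱼ over all pairs.
Pair separations: r₁₂ = 0.564 m.
U = (-3.12×10⁻⁷) = -3.12×10⁻⁷ J.

-3.12×10⁻⁷ J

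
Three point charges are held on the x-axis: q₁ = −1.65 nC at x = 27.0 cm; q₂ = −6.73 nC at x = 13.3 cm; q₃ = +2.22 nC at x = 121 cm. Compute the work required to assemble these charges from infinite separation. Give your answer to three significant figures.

The assembly work is the sum of pairwise potential energies, U = Σ_{i<j} kqᵢqⱼ/rᵢⱼ.
Pair separations: r₁₂ = 0.137 m, r₁₃ = 0.940 m, r₂₃ = 1.08 m.
U = (7.29×10⁻⁷) + (-3.50×10⁻⁸) + (-1.25×10⁻⁷) = 5.69×10⁻⁷ J.

5.69×10⁻⁷ J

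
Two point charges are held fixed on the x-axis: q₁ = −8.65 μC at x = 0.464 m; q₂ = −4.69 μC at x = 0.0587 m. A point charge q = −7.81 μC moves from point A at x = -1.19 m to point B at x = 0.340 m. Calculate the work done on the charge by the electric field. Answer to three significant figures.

-5.44 J

The work done by the electric force is W_field = −ΔU = −q(V_B − V_A) = q(V_A − V_B).
At A: distances to the source charges are 1.65 m, 1.25 m; V_A = Σ kqᵢ/rᵢ = -8.08×10⁴ V.
At B: distances to the source charges are 0.124 m, 0.281 m; V_B = Σ kqᵢ/rᵢ = -7.77×10⁵ V.
ΔV = V_B − V_A = -6.96×10⁵ V.
W_field = −qΔV = −(-7.81×10⁻⁶ C)(-6.96×10⁵ V) = -5.44 J.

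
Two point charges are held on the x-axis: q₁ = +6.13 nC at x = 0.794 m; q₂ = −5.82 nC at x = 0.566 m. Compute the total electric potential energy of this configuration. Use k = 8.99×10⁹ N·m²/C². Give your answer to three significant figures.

-1.41×10⁻⁶ J

The work to assemble the configuration equals its total potential energy, U = Σ kqᵢqⱼ/rᵢⱼ over all pairs.
Pair separations: r₁₂ = 0.228 m.
U = (-1.41×10⁻⁶) = -1.41×10⁻⁶ J.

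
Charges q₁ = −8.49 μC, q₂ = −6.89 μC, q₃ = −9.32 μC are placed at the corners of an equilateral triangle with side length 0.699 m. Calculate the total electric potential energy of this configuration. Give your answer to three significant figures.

The assembly work is the sum of pairwise potential energies, U = Σ_{i<j} kqᵢqⱼ/rᵢⱼ.
All three pair separations equal the side length, 0.699 m.
U = (0.752) + (1.02) + (0.826) = 2.60 J.

2.60 J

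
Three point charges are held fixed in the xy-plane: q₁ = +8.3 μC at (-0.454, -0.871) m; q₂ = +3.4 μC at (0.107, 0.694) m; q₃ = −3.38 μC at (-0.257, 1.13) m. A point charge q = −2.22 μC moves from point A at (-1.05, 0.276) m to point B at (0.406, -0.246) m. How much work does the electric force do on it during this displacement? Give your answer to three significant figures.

0.0550 J

The work done by the electric force is W_field = −ΔU = −q(V_B − V_A) = q(V_A − V_B).
At A: distances to the source charges are 1.29 m, 1.23 m, 1.17 m; V_A = Σ kqᵢ/rᵢ = 5.65×10⁴ V.
At B: distances to the source charges are 1.06 m, 0.986 m, 1.53 m; V_B = Σ kqᵢ/rᵢ = 8.13×10⁴ V.
ΔV = V_B − V_A = 2.48×10⁴ V.
W_field = −qΔV = −(-2.22×10⁻⁶ C)(2.48×10⁴ V) = 0.0550 J.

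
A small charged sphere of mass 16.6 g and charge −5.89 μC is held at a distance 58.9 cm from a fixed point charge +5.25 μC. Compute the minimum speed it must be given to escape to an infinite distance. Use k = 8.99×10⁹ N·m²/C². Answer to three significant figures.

7.54 m/s

To just escape, total mechanical energy must reach zero at infinity: ½mv²_min + U = 0, so ½mv²_min = −U = |kQq|/r.
|U| = |kQq|/r = (8.99×10⁹ N·m²/C²)(5.25×10⁻⁶)(5.89×10⁻⁶)/(0.589) = 0.472 J.
v_min = √(2|U|/m) = √(2·0.472/0.0166) = 7.54 m/s.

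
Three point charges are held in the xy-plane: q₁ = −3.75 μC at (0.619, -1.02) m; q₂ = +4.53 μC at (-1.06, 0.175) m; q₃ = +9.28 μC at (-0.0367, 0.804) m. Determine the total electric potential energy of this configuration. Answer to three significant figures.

The work to assemble the configuration equals its total potential energy, U = Σ kqᵢqⱼ/rᵢⱼ over all pairs.
Pair separations: r₁₂ = 2.06 m, r₁₃ = 1.94 m, r₂₃ = 1.20 m.
U = (-0.0741) + (-0.161) + (0.315) = 0.0791 J.

0.0791 J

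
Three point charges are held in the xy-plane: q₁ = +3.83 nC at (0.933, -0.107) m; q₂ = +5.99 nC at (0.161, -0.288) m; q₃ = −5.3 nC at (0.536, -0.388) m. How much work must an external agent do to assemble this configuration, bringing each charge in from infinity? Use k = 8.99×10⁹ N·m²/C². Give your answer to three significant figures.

-8.50×10⁻⁷ J

The assembly work is the sum of pairwise potential energies, U = Σ_{i<j} kqᵢqⱼ/rᵢⱼ.
Pair separations: r₁₂ = 0.793 m, r₁₃ = 0.486 m, r₂₃ = 0.388 m.
U = (2.60×10⁻⁷) + (-3.75×10⁻⁷) + (-7.35×10⁻⁷) = -8.50×10⁻⁷ J.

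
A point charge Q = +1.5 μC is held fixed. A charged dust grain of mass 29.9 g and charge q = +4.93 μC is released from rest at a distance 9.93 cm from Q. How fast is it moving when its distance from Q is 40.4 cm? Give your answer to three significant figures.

5.81 m/s

Only the electrostatic force acts, so mechanical energy is conserved: ½mv² = U₁ − U₂ = kQq(1/r₁ − 1/r₂).
U₁ − U₂ = (8.99×10⁹ N·m²/C²)(1.50×10⁻⁶ C)(4.93×10⁻⁶ C)(1/0.0993 − 1/0.404) = 0.505 J.
v = √(2·0.505/0.0299) = 5.81 m/s.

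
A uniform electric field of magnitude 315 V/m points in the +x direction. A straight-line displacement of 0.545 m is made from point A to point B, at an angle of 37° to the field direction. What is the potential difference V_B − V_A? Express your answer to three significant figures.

Only the component of displacement along E changes the potential: ΔV = −E·d·cosθ.
ΔV = −(315 V/m)(0.545 m)cos37° = -137 V.

-137 V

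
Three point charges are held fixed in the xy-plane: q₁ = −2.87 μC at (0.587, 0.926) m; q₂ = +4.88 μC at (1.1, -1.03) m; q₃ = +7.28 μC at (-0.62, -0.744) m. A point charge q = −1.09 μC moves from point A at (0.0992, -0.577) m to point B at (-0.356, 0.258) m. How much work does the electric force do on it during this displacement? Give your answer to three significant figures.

The work done by the electric force is W_field = −ΔU = −q(V_B − V_A) = q(V_A − V_B).
At A: distances to the source charges are 1.58 m, 1.10 m, 0.738 m; V_A = Σ kqᵢ/rᵢ = 1.12×10⁵ V.
At B: distances to the source charges are 1.16 m, 1.94 m, 1.04 m; V_B = Σ kqᵢ/rᵢ = 6.34×10⁴ V.
ΔV = V_B − V_A = -4.88×10⁴ V.
W_field = −qΔV = −(-1.09×10⁻⁶ C)(-4.88×10⁴ V) = -0.0532 J.

-0.0532 J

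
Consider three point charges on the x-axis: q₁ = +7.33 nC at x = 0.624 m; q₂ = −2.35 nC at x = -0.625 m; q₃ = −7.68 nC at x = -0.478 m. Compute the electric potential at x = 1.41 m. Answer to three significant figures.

The total potential is the scalar sum of each charge's contribution, V = Σ kqᵢ/rᵢ.
Distances from the field point to each charge: r₁ = 0.786 m, r₂ = 2.04 m, r₃ = 1.89 m.
V = k[(7.33×10⁻⁹)/(0.786) + (-2.35×10⁻⁹)/(2.04) + (-7.68×10⁻⁹)/(1.89)] = 36.9 V.

36.9 V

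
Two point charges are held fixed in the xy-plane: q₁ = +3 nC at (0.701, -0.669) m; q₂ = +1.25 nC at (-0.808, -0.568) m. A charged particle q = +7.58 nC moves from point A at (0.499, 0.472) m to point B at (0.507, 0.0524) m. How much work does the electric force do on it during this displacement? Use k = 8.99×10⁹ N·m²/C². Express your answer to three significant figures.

The work done by the electric force is W_field = −ΔU = −q(V_B − V_A) = q(V_A − V_B).
At A: distances to the source charges are 1.16 m, 1.67 m; V_A = Σ kqᵢ/rᵢ = 30.0 V.
At B: distances to the source charges are 0.747 m, 1.45 m; V_B = Σ kqᵢ/rᵢ = 43.8 V.
ΔV = V_B − V_A = 13.8 V.
W_field = −qΔV = −(7.58×10⁻⁹ C)(13.8 V) = -1.05×10⁻⁷ J.

-1.05×10⁻⁷ J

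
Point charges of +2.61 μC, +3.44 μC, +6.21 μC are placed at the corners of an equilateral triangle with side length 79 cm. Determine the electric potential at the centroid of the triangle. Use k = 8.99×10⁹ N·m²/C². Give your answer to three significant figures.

The total potential is the scalar sum of each charge's contribution, V = Σ kqᵢ/rᵢ.
The distance from each vertex to the centroid is a/√3 = 0.456 m.
V = k[(2.61×10⁻⁶)/(0.456) + (3.44×10⁻⁶)/(0.456) + (6.21×10⁻⁶)/(0.456)] = 2.42×10⁵ V.

2.42×10⁵ V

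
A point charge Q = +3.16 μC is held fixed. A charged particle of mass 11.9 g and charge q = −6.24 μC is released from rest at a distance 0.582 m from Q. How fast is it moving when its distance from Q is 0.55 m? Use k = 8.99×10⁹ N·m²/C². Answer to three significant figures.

Only the electrostatic force acts, so mechanical energy is conserved: ½mv² = U₁ − U₂ = kQq(1/r₁ − 1/r₂).
U₁ − U₂ = (8.99×10⁹ N·m²/C²)(3.16×10⁻⁶ C)(-6.24×10⁻⁶ C)(1/0.582 − 1/0.550) = 0.0177 J.
v = √(2·0.0177/0.0119) = 1.73 m/s.

1.73 m/s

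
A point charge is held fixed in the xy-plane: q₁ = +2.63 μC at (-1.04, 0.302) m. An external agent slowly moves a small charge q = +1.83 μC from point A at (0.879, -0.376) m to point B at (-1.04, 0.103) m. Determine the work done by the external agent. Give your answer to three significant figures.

0.196 J

For quasistatic motion the external work equals the change in potential energy: W_ext = qΔV = q(V_B − V_A).
At A: distance to the source charge is 2.04 m; V_A = kq₁/r = 1.16×10⁴ V.
At B: distance to the source charge is 0.199 m; V_B = kq₁/r = 1.19×10⁵ V.
ΔV = V_B − V_A = 1.07×10⁵ V.
W_ext = qΔV = (1.83×10⁻⁶ C)(1.07×10⁵ V) = 0.196 J.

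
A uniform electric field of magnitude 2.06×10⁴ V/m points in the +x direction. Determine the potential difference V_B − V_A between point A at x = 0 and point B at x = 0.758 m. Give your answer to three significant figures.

-1.56×10⁴ V

In a uniform field, potential decreases in the direction of E: V_B − V_A = −E·Δx.
V_B − V_A = −(2.06×10⁴ V/m)(0.758 m) = -1.56×10⁴ V.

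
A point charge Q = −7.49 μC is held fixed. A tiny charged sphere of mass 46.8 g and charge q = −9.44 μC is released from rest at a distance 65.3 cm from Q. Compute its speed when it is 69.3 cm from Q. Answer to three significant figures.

Only the electrostatic force acts, so mechanical energy is conserved: ½mv² = U₁ − U₂ = kQq(1/r₁ − 1/r₂).
U₁ − U₂ = (8.99×10⁹ N·m²/C²)(-7.49×10⁻⁶ C)(-9.44×10⁻⁶ C)(1/0.653 − 1/0.693) = 0.0562 J.
v = √(2·0.0562/0.0468) = 1.55 m/s.

1.55 m/s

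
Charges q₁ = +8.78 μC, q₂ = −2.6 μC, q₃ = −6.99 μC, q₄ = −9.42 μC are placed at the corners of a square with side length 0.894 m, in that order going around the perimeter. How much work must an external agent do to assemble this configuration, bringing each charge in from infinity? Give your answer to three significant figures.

The assembly work is the sum of pairwise potential energies, U = Σ_{i<j} kqᵢqⱼ/rᵢⱼ.
The four side pairs have separation 0.894 m and the two diagonal pairs 1.26 m.
Summing all 6 pair terms gives U = -0.479 J.

-0.479 J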